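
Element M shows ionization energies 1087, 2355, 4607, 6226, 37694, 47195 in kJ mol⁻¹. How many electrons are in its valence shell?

Look for the largest jump between consecutive ionization energies: IE5/IE4 ≈ 6.1, far larger than any earlier ratio.
That jump marks the point where a core electron is being removed. So the atom has 4 valence electrons.

4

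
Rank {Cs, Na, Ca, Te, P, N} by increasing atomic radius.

N, P, Te, Na, Ca, Cs

N is in period 2, group 15; Na is in period 3, group 1; P is in period 3, group 15; Ca is in period 4, group 2; Te is in period 5, group 16; Cs is in period 6, group 1.
Radius decreases left→right (rising Z_eff, same n) and increases top→bottom (higher n).
Here both period and group differ, so the two effects have to be weighed against each other.
P > N: P sits below N in group 15, so the down-group effect alone puts P larger.
Te > P: period and group pull opposite ways; the down-group shift dominates (136 vs 111 pm).
Na > Te: period and group pull opposite ways; the across-period shift dominates (155 vs 136 pm).
Ca > Na: period and group pull opposite ways; the down-group shift dominates (171 vs 155 pm).
Cs > Ca: relative to Ca, both the across-period and down-group shifts push Cs's atomic radius up.
Approximate values (pm): N 71, Na 155, P 111, Ca 171, Te 136, Cs 232.
So from smallest to largest: N < P < Te < Na < Ca < Cs.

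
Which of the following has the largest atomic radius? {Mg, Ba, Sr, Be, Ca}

Ba

Be is in period 2, group 2; Mg is in period 3, group 2; Ca is in period 4, group 2; Sr is in period 5, group 2; Ba is in period 6, group 2.
Radius decreases left→right (rising Z_eff, same n) and increases top→bottom (higher n).
All are in group 2, so atomic radius increases down the group.
The largest atomic radius among these belongs to Ba.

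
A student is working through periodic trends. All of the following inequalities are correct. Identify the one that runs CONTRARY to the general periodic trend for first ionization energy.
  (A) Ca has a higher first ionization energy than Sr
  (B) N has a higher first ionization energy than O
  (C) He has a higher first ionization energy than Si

The general trend: first ionization energy increases across a period and decreases down a group.
(A) Ca (period 4, group 2) vs Sr (period 5, group 2): the stated order agrees with the simple trend.
(B) N (period 2, group 15) vs O (period 2, group 16): the stated order contradicts the simple trend.
(C) He (period 1, group 18) vs Si (period 3, group 14): the stated order agrees with the simple trend.
The exception is (B): pairing an electron in O's 2p⁴ costs repulsion energy, so O ionizes more easily than half-filled N (2p³).

(B)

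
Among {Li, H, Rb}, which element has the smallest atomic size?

H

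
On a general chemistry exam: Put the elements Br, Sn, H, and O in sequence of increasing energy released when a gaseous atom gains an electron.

H is in period 1, group 1; O is in period 2, group 16; Br is in period 4, group 17; Sn is in period 5, group 14.
Electron affinity generally becomes more exothermic across a period toward the halogens and less exothermic down a group.
Neither a single period nor a single group — weigh both effects.
Sn > H: the two effects oppose for this pair; the across-period effect wins (107 vs 73 kJ/mol).
O > Sn: both effects reinforce here, so O is clearly the higher of the two.
Br > O: the two effects oppose for this pair; the across-period effect wins (325 vs 141 kJ/mol).
Tabulated electron affinity (kJ/mol): H 73, O 141, Br 325, Sn 107.
So from lowest to highest: H < Sn < O < Br.

H < Sn < O < Br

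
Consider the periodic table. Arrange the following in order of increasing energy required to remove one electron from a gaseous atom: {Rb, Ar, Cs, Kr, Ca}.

Cs, Rb, Ca, Kr, Ar

Ar is in period 3, group 18; Ca is in period 4, group 2; Kr is in period 4, group 18; Rb is in period 5, group 1; Cs is in period 6, group 1.
IE₁ increases left→right with effective nuclear charge and decreases top→bottom as the valence shell moves farther out.
These span different periods and groups, so the two trends combine.
Rb > Cs: Rb sits above Cs in group 1, so the down-group effect alone puts Rb higher.
Ca > Rb: relative to Rb, both the across-period and down-group shifts push Ca's first ionization energy up.
Kr > Ca: both are in period 4; the period trend gives Kr the larger value.
Ar > Kr: Ar sits above Kr in group 18, so the down-group effect alone puts Ar higher.
Tabulated first ionization energy (kJ/mol): Ar 1521, Ca 590, Kr 1351, Rb 403, Cs 376.
So from lowest to highest: Cs < Rb < Ca < Kr < Ar.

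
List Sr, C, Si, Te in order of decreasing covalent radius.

Atomic radius shrinks across a period as nuclear charge pulls the same shell inward, and grows down a group as new shells are added.
Here both period and group differ, so the two effects have to be weighed against each other.
Si > C: they share group 14; the group trend gives Si the larger value.
Te > Si: the two effects oppose for this pair; the down-group effect wins (136 vs 116 pm).
Sr > Te: Sr lies to the left of Te in period 5, so the across-period effect alone puts Sr larger.
Tabulated atomic radius (pm): C 75, Si 116, Sr 185, Te 136.
So from largest to smallest: Sr > Te > Si > C.

Sr > Te > Si > C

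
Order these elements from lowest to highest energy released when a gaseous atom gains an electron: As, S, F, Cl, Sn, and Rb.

Rb, As, Sn, S, F, Cl

F is in period 2, group 17; S is in period 3, group 16; Cl is in period 3, group 17; As is in period 4, group 15; Rb is in period 5, group 1; Sn is in period 5, group 14.
Electron affinity generally becomes more exothermic across a period toward the halogens and less exothermic down a group.
Here both period and group differ, so the two effects have to be weighed against each other.
As > Rb: both effects reinforce here, so As is clearly the higher of the two.
Sn > As: this pair runs against the simple trend — see the exception note.
S > Sn: relative to Sn, both the across-period and down-group shifts push S's electron affinity up.
F > S: relative to S, both the across-period and down-group shifts push F's electron affinity up.
Cl > F: this pair runs against the simple trend — see the exception note.
Note the exception: Sn has a higher electron affinity than As, contrary to the simple trend — adding an electron to As's half-filled np³ subshell costs electron-pairing energy.
Note the exception: Cl has a higher electron affinity than F, contrary to the simple trend — F's small 2p subshell makes the incoming electron feel strong e⁻–e⁻ repulsion, so Cl actually releases more energy on gaining an electron.
For reference (kJ/mol): F 328, S 200, Cl 349, As 78, Rb 47, Sn 107.
So from lowest to highest: Rb < As < Sn < S < F < Cl.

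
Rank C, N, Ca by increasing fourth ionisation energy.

C < Ca < N

IE_4 is the cost of taking one more electron from the +3 cation: C³⁺ still has 1 valence electron; N³⁺ still has 2 valence electrons; Ca³⁺ is already 1 electron into the core.
Usually core removal costs more than valence removal, but here the competition is close: a tightly held n=2 valence electron can cost more to remove than an n=3 core electron, so the actual values have to decide it.
Valence configurations: C³⁺ [He]2s¹, N³⁺ [He]2s².
The numbers (kJ/mol): C 6223, N 7475, Ca 6491.
So the fourth ionization energies run C < Ca < N.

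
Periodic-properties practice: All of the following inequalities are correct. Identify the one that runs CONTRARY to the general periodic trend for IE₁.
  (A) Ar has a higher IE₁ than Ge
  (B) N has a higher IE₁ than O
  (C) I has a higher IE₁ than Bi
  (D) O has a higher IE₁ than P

The general trend: IE₁ increases across a period and decreases down a group.
(A) Ar (period 3, group 18) vs Ge (period 4, group 14): the stated order agrees with the simple trend.
(B) N (period 2, group 15) vs O (period 2, group 16): the stated order contradicts the simple trend.
(C) I (period 5, group 17) vs Bi (period 6, group 15): the stated order agrees with the simple trend.
(D) O (period 2, group 16) vs P (period 3, group 15): the stated order agrees with the simple trend.
The exception is (B): pairing an electron in O's 2p⁴ costs repulsion energy, so O ionizes more easily than half-filled N (2p³).

(B)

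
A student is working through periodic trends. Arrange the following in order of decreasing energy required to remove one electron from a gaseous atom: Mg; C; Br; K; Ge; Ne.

Ne > Br > C > Ge > Mg > K

C is in period 2, group 14; Ne is in period 2, group 18; Mg is in period 3, group 2; K is in period 4, group 1; Ge is in period 4, group 14; Br is in period 4, group 17.
IE₁ increases left→right with effective nuclear charge and decreases top→bottom as the valence shell moves farther out.
These span different periods and groups, so the two trends combine.
Mg > K: both effects reinforce here, so Mg is clearly the higher of the two.
Ge > Mg: the two effects oppose for this pair; the across-period effect wins (762 vs 738 kJ/mol).
C > Ge: they share group 14; the group trend gives C the larger value.
Br > C: period and group pull opposite ways; the across-period shift dominates (1140 vs 1086 kJ/mol).
Ne > Br: relative to Br, both the across-period and down-group shifts push Ne's first ionization energy up.
Tabulated first ionization energy (kJ/mol): C 1086, Ne 2081, Mg 738, K 419, Ge 762, Br 1140.
So from highest to lowest: Ne > Br > C > Ge > Mg > K.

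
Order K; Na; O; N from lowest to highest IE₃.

The third ionization energy removes an electron from the +2 ion. For each element: K²⁺ is already 1 electron into the core; Na²⁺ is already 1 electron into the core; O²⁺ still has 4 valence electrons; N²⁺ still has 3 valence electrons.
Usually core removal costs more than valence removal, but here the competition is close: a tightly held n=2 valence electron can cost more to remove than an n=3 core electron, so the actual values have to decide it.
Valence configurations: O²⁺ [He]2s²2p², N²⁺ [He]2s²2p¹.
Approximate IE_3 values (kJ/mol): K 4420, Na 6910, O 5300, N 4578.
So the third ionization energies run K < N < O < Na.

K < N < O < Na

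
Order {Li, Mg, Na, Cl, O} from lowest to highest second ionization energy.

The second ionization energy removes an electron from the +1 ion. For each element: Li⁺ is the bare [He] core; Mg⁺ still has 1 valence electron; Na⁺ is the bare [Ne] core; Cl⁺ still has 6 valence electrons; O⁺ still has 5 valence electrons.
Core electrons are held far more tightly than valence electrons, so Na and Li top the IE_2 order.
Valence configurations: Mg⁺ [Ne]3s¹, Cl⁺ [Ne]3s²3p⁴, O⁺ [He]2s²2p³.
The numbers (kJ/mol): Li 7298, Mg 1451, Na 4562, Cl 2298, O 3388.
Overall IE_2 order: Mg < Cl < O < Na < Li.

Mg < Cl < O < Na < Li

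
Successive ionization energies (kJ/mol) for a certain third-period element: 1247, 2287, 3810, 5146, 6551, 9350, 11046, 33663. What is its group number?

Group 17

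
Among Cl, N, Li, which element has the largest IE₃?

Li

Consider each +2 ion: Cl²⁺ still has 5 valence electrons; N²⁺ still has 3 valence electrons; Li²⁺ is already 1 electron into the core.
Core electrons are held far more tightly than valence electrons, so Li tops the IE_3 order.
Valence configurations: Cl²⁺ [Ne]3s²3p³, N²⁺ [He]2s²2p¹.
Approximate IE_3 values (kJ/mol): Cl 3822, N 4578, Li 11815.
So the third ionization energies run Cl < N < Li.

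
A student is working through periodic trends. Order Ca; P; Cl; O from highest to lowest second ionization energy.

O, Cl, P, Ca

After 1 electron has been removed, what remains? Ca⁺ still has 1 valence electron; P⁺ still has 4 valence electrons; Cl⁺ still has 6 valence electrons; O⁺ still has 5 valence electrons.
All are still removing valence electrons, so compare the +1 ions as you would atoms: IE_2 generally rises across a period (higher Z_eff) and falls down a group (larger shell), subject to the usual subshell exceptions.
Valence configurations: Ca⁺ [Ar]4s¹, P⁺ [Ne]3s²3p², Cl⁺ [Ne]3s²3p⁴, O⁺ [He]2s²2p³.
The numbers (kJ/mol): Ca 1145, P 1907, Cl 2298, O 3388.
Putting it together, IE_2: Ca < P < Cl < O.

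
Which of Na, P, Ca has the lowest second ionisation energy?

Ca

IE_2 is the cost of taking one more electron from the +1 cation: Na⁺ is the bare [Ne] core; P⁺ still has 4 valence electrons; Ca⁺ still has 1 valence electron.
Pulling an electron out of a noble-gas core costs far more than removing a remaining valence electron, so Na sits at the high end of IE_2.
Valence configurations: P⁺ [Ne]3s²3p², Ca⁺ [Ar]4s¹.
The numbers (kJ/mol): Na 4562, P 1907, Ca 1145.
Putting it together, IE_2: Ca < P < Na.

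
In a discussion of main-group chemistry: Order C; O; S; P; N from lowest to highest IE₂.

P, S, C, N, O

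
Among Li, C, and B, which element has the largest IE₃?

Li

IE_3 is the cost of taking one more electron from the +2 cation: Li²⁺ is already 1 electron into the core; C²⁺ still has 2 valence electrons; B²⁺ still has 1 valence electron.
Pulling an electron out of a noble-gas core costs far more than removing a remaining valence electron, so Li sits at the high end of IE_3.
Valence configurations: C²⁺ [He]2s², B²⁺ [He]2s¹.
Approximate IE_3 values (kJ/mol): Li 11815, C 4620, B 3660.
Putting it together, IE_3: B < C < Li.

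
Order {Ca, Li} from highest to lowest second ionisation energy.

Li, Ca

After 1 electron has been removed, what remains? Ca⁺ still has 1 valence electron; Li⁺ is the bare [He] core.
Breaking into a closed-shell core is much more expensive than removing a leftover valence electron — Li has the largest IE_2 here.
Approximate IE_2 values (kJ/mol): Ca 1145, Li 7298.
Overall IE_2 order: Ca < Li.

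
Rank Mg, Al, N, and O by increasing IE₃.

The third ionization energy removes an electron from the +2 ion. For each element: Mg²⁺ is the bare [Ne] core; Al²⁺ still has 1 valence electron; N²⁺ still has 3 valence electrons; O²⁺ still has 4 valence electrons.
Pulling an electron out of a noble-gas core costs far more than removing a remaining valence electron, so Mg sits at the high end of IE_3.
Valence configurations: Al²⁺ [Ne]3s¹, N²⁺ [He]2s²2p¹, O²⁺ [He]2s²2p².
The numbers (kJ/mol): Mg 7733, Al 2745, N 4578, O 5300.
Putting it together, IE_3: Al < N < O < Mg.

Al, N, O, Mg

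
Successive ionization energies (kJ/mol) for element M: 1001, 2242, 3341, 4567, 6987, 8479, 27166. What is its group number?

Group 16

Look for the largest jump between consecutive ionization energies: IE7/IE6 ≈ 3.2, far larger than any earlier ratio.
That jump marks the point where a core electron is being removed. So the atom has 6 valence electrons.
A main-group element with 6 valence electrons is in group 16.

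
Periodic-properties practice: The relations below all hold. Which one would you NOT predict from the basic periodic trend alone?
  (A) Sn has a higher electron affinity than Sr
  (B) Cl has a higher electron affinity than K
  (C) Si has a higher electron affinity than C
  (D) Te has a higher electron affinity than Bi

(C)

The general trend: electron affinity increases across a period and decreases down a group.
(A) Sn (period 5, group 14) vs Sr (period 5, group 2): the stated order agrees with the simple trend.
(B) Cl (period 3, group 17) vs K (period 4, group 1): the stated order agrees with the simple trend.
(C) Si (period 3, group 14) vs C (period 2, group 14): the stated order contradicts the simple trend.
(D) Te (period 5, group 16) vs Bi (period 6, group 15): the stated order agrees with the simple trend.
The exception is (C): Si's larger, more diffuse 3p orbitals accept an added electron slightly more readily than C's compact 2p.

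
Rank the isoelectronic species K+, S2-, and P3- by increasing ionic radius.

All of these have 18 electrons, so size is governed by nuclear charge alone: the more protons, the stronger the pull on the same electron cloud, and the smaller the ion.
Nuclear charges: K+ (Z=19), S2- (Z=16), P3- (Z=15).
Smallest to largest: K+ < S2- < P3-.

K+ < S2- < P3-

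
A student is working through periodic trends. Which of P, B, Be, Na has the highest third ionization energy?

Be

After 2 electrons have been removed, what remains? P²⁺ still has 3 valence electrons; B²⁺ still has 1 valence electron; Be²⁺ is the bare [He] core; Na²⁺ is already 1 electron into the core.
Pulling an electron out of a noble-gas core costs far more than removing a remaining valence electron, so Na and Be sit at the high end of IE_3.
Valence configurations: P²⁺ [Ne]3s²3p¹, B²⁺ [He]2s¹.
The numbers (kJ/mol): P 2914, B 3660, Be 14849, Na 6910.
Overall IE_3 order: P < B < Na < Be.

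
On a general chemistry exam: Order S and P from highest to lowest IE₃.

Consider each +2 ion: S²⁺ still has 4 valence electrons; P²⁺ still has 3 valence electrons.
All are still removing valence electrons, so compare the +2 ions as you would atoms: IE_3 generally rises across a period (higher Z_eff) and falls down a group (larger shell), subject to the usual subshell exceptions.
Valence configurations: S²⁺ [Ne]3s²3p², P²⁺ [Ne]3s²3p¹.
The numbers (kJ/mol): S 3357, P 2914.
Putting it together, IE_3: P < S.

S, P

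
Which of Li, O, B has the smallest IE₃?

B

The third ionization energy removes an electron from the +2 ion. For each element: Li²⁺ is already 1 electron into the core; O²⁺ still has 4 valence electrons; B²⁺ still has 1 valence electron.
Pulling an electron out of a noble-gas core costs far more than removing a remaining valence electron, so Li sits at the high end of IE_3.
Valence configurations: O²⁺ [He]2s²2p², B²⁺ [He]2s¹.
The numbers (kJ/mol): Li 11815, O 5300, B 3660.
Overall IE_3 order: B < O < Li.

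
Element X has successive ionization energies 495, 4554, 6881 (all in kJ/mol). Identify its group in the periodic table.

Look for the largest jump between consecutive ionization energies: IE2/IE1 ≈ 9.2, far larger than any earlier ratio.
That jump marks the point where a core electron is being removed. So the atom has 1 valence electron.
A main-group element with 1 valence electron is in group 1.

Group 1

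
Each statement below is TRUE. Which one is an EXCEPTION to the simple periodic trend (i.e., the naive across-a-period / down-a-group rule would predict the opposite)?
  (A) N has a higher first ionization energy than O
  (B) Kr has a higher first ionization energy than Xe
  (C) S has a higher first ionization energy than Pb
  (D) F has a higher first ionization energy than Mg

(A)

The general trend: first ionization energy increases across a period and decreases down a group.
(A) N (period 2, group 15) vs O (period 2, group 16): the stated order contradicts the simple trend.
(B) Kr (period 4, group 18) vs Xe (period 5, group 18): the stated order agrees with the simple trend.
(C) S (period 3, group 16) vs Pb (period 6, group 14): the stated order agrees with the simple trend.
(D) F (period 2, group 17) vs Mg (period 3, group 2): the stated order agrees with the simple trend.
The exception is (A): pairing an electron in O's 2p⁴ costs repulsion energy, so O ionizes more easily than half-filled N (2p³).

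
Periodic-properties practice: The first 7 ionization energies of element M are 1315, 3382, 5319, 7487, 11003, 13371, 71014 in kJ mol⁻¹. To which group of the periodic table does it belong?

Group 16

Look for the largest jump between consecutive ionization energies: IE7/IE6 ≈ 5.3, far larger than any earlier ratio.
That jump marks the point where a core electron is being removed. So the atom has 6 valence electrons.
A main-group element with 6 valence electrons is in group 16.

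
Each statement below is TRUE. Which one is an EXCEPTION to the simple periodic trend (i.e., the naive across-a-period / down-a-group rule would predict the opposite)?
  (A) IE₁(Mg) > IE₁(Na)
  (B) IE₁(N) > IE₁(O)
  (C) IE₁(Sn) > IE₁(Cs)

The general trend: IE₁ increases across a period and decreases down a group.
(A) Mg (period 3, group 2) vs Na (period 3, group 1): the stated order agrees with the simple trend.
(B) N (period 2, group 15) vs O (period 2, group 16): the stated order contradicts the simple trend.
(C) Sn (period 5, group 14) vs Cs (period 6, group 1): the stated order agrees with the simple trend.
The exception is (B): pairing an electron in O's 2p⁴ costs repulsion energy, so O ionizes more easily than half-filled N (2p³).

(B)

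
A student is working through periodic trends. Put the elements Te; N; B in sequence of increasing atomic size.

N, B, Te

B is in period 2, group 13; N is in period 2, group 15; Te is in period 5, group 16.
Across a period the added protons contract the valence shell; down a group each new principal shell makes the atom larger.
Here both period and group differ, so the two effects have to be weighed against each other.
B > N: both are in period 2; the period trend gives B the larger value.
Te > B: the two effects oppose for this pair; the down-group effect wins (136 vs 85 pm).
For reference (pm): B 85, N 71, Te 136.
So from smallest to largest: N < B < Te.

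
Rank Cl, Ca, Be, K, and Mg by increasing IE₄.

After 3 electrons have been removed, what remains? Cl³⁺ still has 4 valence electrons; Ca³⁺ is already 1 electron into the core; Be³⁺ is already 1 electron into the core; K³⁺ is already 2 electrons into the core; Mg³⁺ is already 1 electron into the core.
Core electrons are held far more tightly than valence electrons, so K, Ca, Mg and Be top the IE_4 order.
Approximate IE_4 values (kJ/mol): Cl 5159, Ca 6491, Be 21007, K 5877, Mg 10543.
Hence IE_4: Cl < K < Ca < Mg < Be.

Cl, K, Ca, Mg, Be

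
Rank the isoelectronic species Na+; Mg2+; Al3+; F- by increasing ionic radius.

All of these have 10 electrons, so size is governed by nuclear charge alone: the more protons, the stronger the pull on the same electron cloud, and the smaller the ion.
Nuclear charges: Al3+ (Z=13), Mg2+ (Z=12), Na+ (Z=11), F- (Z=9).
Smallest to largest: Al3+ < Mg2+ < Na+ < F-.

Al3+ < Mg2+ < Na+ < F-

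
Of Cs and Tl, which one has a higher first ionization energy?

Cs is in period 6, group 1; Tl is in period 6, group 13.
Removing the outermost electron gets harder across a period and easier down a group.
All lie in period 6, so first ionization energy increases left to right.
So Tl has the higher first ionization energy (Tl > Cs).

Tl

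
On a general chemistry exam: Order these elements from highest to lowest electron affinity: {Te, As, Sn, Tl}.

Te > Sn > As > Tl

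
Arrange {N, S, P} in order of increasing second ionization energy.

P < S < N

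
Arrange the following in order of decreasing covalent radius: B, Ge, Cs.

Cs > Ge > B

B is in period 2, group 13; Ge is in period 4, group 14; Cs is in period 6, group 1.
Moving right in a period, electrons are added to the same shell under a stronger nuclear pull, so atoms get smaller; moving down, a new shell is opened and atoms get larger.
Here both period and group differ, so the two effects have to be weighed against each other.
Ge > B: period and group pull opposite ways; the down-group shift dominates (121 vs 85 pm).
Cs > Ge: both effects reinforce here, so Cs is clearly the larger of the two.
For reference (pm): B 85, Ge 121, Cs 232.
So from largest to smallest: Cs > Ge > B.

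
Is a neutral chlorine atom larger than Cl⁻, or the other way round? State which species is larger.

Cl⁻

Forming Cl⁻ adds 1 electron to Cl. More electron–electron repulsion in the same shell, with unchanged nuclear charge, lets the cloud expand.
An anion is larger than its parent atom: Cl⁻ > Cl.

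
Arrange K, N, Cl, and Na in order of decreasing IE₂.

The second ionization energy removes an electron from the +1 ion. For each element: K⁺ is the bare [Ar] core; N⁺ still has 4 valence electrons; Cl⁺ still has 6 valence electrons; Na⁺ is the bare [Ne] core.
Breaking into a closed-shell core is much more expensive than removing a leftover valence electron — K and Na have the largest IE_2 here.
Valence configurations: N⁺ [He]2s²2p², Cl⁺ [Ne]3s²3p⁴.
The numbers (kJ/mol): K 3052, N 2856, Cl 2298, Na 4562.
So the second ionization energies run Cl < N < K < Na.

Na > K > N > Cl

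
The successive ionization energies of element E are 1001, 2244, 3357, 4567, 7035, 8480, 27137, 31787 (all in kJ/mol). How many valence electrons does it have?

Look for the largest jump between consecutive ionization energies: IE7/IE6 ≈ 3.2, far larger than any earlier ratio.
That jump marks the point where a core electron is being removed. So the atom has 6 valence electrons.

6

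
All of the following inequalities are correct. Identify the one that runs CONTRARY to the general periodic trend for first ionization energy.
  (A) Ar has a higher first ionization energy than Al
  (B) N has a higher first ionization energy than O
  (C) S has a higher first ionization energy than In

The general trend: first ionization energy increases across a period and decreases down a group.
(A) Ar (period 3, group 18) vs Al (period 3, group 13): the stated order agrees with the simple trend.
(B) N (period 2, group 15) vs O (period 2, group 16): the stated order contradicts the simple trend.
(C) S (period 3, group 16) vs In (period 5, group 13): the stated order agrees with the simple trend.
The exception is (B): pairing an electron in O's 2p⁴ costs repulsion energy, so O ionizes more easily than half-filled N (2p³).

(B)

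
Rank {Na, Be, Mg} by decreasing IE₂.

The second ionization energy removes an electron from the +1 ion. For each element: Na⁺ is the bare [Ne] core; Be⁺ still has 1 valence electron; Mg⁺ still has 1 valence electron.
Core electrons are held far more tightly than valence electrons, so Na tops the IE_2 order.
Valence configurations: Be⁺ [He]2s¹, Mg⁺ [Ne]3s¹.
The numbers (kJ/mol): Na 4562, Be 1757, Mg 1451.
Hence IE_2: Mg < Be < Na.

Na > Be > Mg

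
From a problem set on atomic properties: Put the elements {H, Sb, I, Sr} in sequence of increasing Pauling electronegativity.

Sr, Sb, H, I

H is in period 1, group 1; Sr is in period 5, group 2; Sb is in period 5, group 15; I is in period 5, group 17.
Smaller atoms with higher effective nuclear charge are more electronegative.
These span different periods and groups, so the two trends combine.
Sb > Sr: Sb lies to the right of Sr in period 5, so the across-period effect alone puts Sb higher.
H > Sb: the two effects oppose for this pair; the down-group effect wins (2.20 vs 2.05).
I > H: period and group pull opposite ways; the across-period shift dominates (2.66 vs 2.20).
Approximate values (Pauling): H 2.20, Sr 0.95, Sb 2.05, I 2.66.
So from lowest to highest: Sr < Sb < H < I.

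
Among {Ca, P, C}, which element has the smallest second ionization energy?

Ca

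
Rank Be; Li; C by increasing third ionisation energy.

IE_3 is the cost of taking one more electron from the +2 cation: Be²⁺ is the bare [He] core; Li²⁺ is already 1 electron into the core; C²⁺ still has 2 valence electrons.
Core electrons are held far more tightly than valence electrons, so Li and Be top the IE_3 order.
Tabulated IE_3 (kJ/mol): Be 14849, Li 11815, C 4620.
Hence IE_3: C < Li < Be.

C < Li < Be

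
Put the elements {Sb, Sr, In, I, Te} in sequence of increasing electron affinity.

Sr, In, Sb, Te, I

Sr is in period 5, group 2; In is in period 5, group 13; Sb is in period 5, group 15; Te is in period 5, group 16; I is in period 5, group 17.
Adding an electron releases more energy for atoms nearer the top right (short of the noble gases).
All lie in period 5, so electron affinity increases left to right.
So from lowest to highest: Sr < In < Sb < Te < I.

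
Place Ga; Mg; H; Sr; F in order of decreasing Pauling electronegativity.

F > H > Ga > Mg > Sr

H is in period 1, group 1; F is in period 2, group 17; Mg is in period 3, group 2; Ga is in period 4, group 13; Sr is in period 5, group 2.
EN rises left→right (higher Z_eff, smaller atoms) and falls top→bottom (larger, more shielded atoms).
Here both period and group differ, so the two effects have to be weighed against each other.
Mg > Sr: they share group 2; the group trend gives Mg the larger value.
Ga > Mg: the two effects oppose for this pair; the across-period effect wins (1.81 vs 1.31).
H > Ga: the two effects oppose for this pair; the down-group effect wins (2.20 vs 1.81).
F > H: the two effects oppose for this pair; the across-period effect wins (3.98 vs 2.20).
Approximate values (Pauling): H 2.20, F 3.98, Mg 1.31, Ga 1.81, Sr 0.95.
So from highest to lowest: F > H > Ga > Mg > Sr.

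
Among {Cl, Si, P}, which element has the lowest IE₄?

After 3 electrons have been removed, what remains? Cl³⁺ still has 4 valence electrons; Si³⁺ still has 1 valence electron; P³⁺ still has 2 valence electrons.
All are still removing valence electrons, so compare the +3 ions as you would atoms: IE_4 generally rises across a period (higher Z_eff) and falls down a group (larger shell), subject to the usual subshell exceptions.
Valence configurations: Cl³⁺ [Ne]3s²3p², Si³⁺ [Ne]3s¹, P³⁺ [Ne]3s².
The numbers (kJ/mol): Cl 5159, Si 4356, P 4964.
Overall IE_4 order: Si < P < Cl.

Si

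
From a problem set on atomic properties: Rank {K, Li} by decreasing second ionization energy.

After 1 electron has been removed, what remains? K⁺ is the bare [Ar] core; Li⁺ is the bare [He] core.
All of these are removing an electron from a noble-gas core or deeper; the smaller core (lower principal quantum number) is held far more tightly, and within a period the higher nuclear charge binds the same core more tightly.
Approximate IE_2 values (kJ/mol): K 3052, Li 7298.
Hence IE_2: K < Li.

Li > K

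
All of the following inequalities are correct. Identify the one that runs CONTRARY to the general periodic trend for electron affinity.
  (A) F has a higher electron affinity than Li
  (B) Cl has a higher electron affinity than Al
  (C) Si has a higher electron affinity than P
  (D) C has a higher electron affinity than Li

(C)

The general trend: electron affinity increases across a period and decreases down a group.
(A) F (period 2, group 17) vs Li (period 2, group 1): the stated order agrees with the simple trend.
(B) Cl (period 3, group 17) vs Al (period 3, group 13): the stated order agrees with the simple trend.
(C) Si (period 3, group 14) vs P (period 3, group 15): the stated order contradicts the simple trend.
(D) C (period 2, group 14) vs Li (period 2, group 1): the stated order agrees with the simple trend.
The exception is (C): adding an electron to P's half-filled 3p³ is unfavourable, so Si (3p²) has the more exothermic EA.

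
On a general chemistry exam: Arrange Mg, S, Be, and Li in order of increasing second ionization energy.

IE_2 is the cost of taking one more electron from the +1 cation: Mg⁺ still has 1 valence electron; S⁺ still has 5 valence electrons; Be⁺ still has 1 valence electron; Li⁺ is the bare [He] core.
Breaking into a closed-shell core is much more expensive than removing a leftover valence electron — Li has the largest IE_2 here.
Valence configurations: Mg⁺ [Ne]3s¹, S⁺ [Ne]3s²3p³, Be⁺ [He]2s¹.
Tabulated IE_2 (kJ/mol): Mg 1451, S 2252, Be 1757, Li 7298.
Hence IE_2: Mg < Be < S < Li.

Mg, Be, S, Li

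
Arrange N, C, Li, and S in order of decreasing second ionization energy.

Li, N, C, S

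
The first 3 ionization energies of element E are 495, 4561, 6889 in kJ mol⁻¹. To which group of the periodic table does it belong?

Look for the largest jump between consecutive ionization energies: IE2/IE1 ≈ 9.2, far larger than any earlier ratio.
That jump marks the point where a core electron is being removed. So the atom has 1 valence electron.
A main-group element with 1 valence electron is in group 1.

Group 1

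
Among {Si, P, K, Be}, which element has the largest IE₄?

The fourth ionization energy removes an electron from the +3 ion. For each element: Si³⁺ still has 1 valence electron; P³⁺ still has 2 valence electrons; K³⁺ is already 2 electrons into the core; Be³⁺ is already 1 electron into the core.
Core electrons are held far more tightly than valence electrons, so K and Be top the IE_4 order.
Valence configurations: Si³⁺ [Ne]3s¹, P³⁺ [Ne]3s².
Tabulated IE_4 (kJ/mol): Si 4356, P 4964, K 5877, Be 21007.
So the fourth ionization energies run Si < P < K < Be.

Be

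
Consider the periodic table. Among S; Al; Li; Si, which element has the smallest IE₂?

After 1 electron has been removed, what remains? S⁺ still has 5 valence electrons; Al⁺ still has 2 valence electrons; Li⁺ is the bare [He] core; Si⁺ still has 3 valence electrons.
Core electrons are held far more tightly than valence electrons, so Li tops the IE_2 order.
Valence configurations: S⁺ [Ne]3s²3p³, Al⁺ [Ne]3s², Si⁺ [Ne]3s²3p¹.
Si⁺ loses a lone 3p electron whereas Al⁺ must break into a filled 3s² pair, so IE_2(Al) > IE_2(Si) even though Si has the higher nuclear charge.
The numbers (kJ/mol): S 2252, Al 1817, Li 7298, Si 1577.
Overall IE_2 order: Si < Al < S < Li.

Si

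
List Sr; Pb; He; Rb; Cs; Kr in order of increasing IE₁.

Cs < Rb < Sr < Pb < Kr < He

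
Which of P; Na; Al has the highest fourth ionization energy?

After 3 electrons have been removed, what remains? P³⁺ still has 2 valence electrons; Na³⁺ is already 2 electrons into the core; Al³⁺ is the bare [Ne] core.
Breaking into a closed-shell core is much more expensive than removing a leftover valence electron — Na and Al have the largest IE_4 here.
Tabulated IE_4 (kJ/mol): P 4964, Na 9543, Al 11577.
Putting it together, IE_4: P < Na < Al.

Al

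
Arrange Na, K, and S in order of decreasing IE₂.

Na, K, S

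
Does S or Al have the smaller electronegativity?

Al

Al is in period 3, group 13; S is in period 3, group 16.
Smaller atoms with higher effective nuclear charge are more electronegative.
All lie in period 3, so electronegativity increases left to right.
So Al has the smaller electronegativity (Al < S).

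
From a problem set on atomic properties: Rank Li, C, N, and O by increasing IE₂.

C < N < O < Li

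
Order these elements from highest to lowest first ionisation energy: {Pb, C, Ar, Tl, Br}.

Ar, Br, C, Pb, Tl

C is in period 2, group 14; Ar is in period 3, group 18; Br is in period 4, group 17; Tl is in period 6, group 13; Pb is in period 6, group 14.
IE₁ increases left→right with effective nuclear charge and decreases top→bottom as the valence shell moves farther out.
Neither a single period nor a single group — weigh both effects.
Pb > Tl: Pb lies to the right of Tl in period 6, so the across-period effect alone puts Pb higher.
C > Pb: they share group 14; the group trend gives C the larger value.
Br > C: the two effects oppose for this pair; the across-period effect wins (1140 vs 1086 kJ/mol).
Ar > Br: both effects reinforce here, so Ar is clearly the higher of the two.
For reference (kJ/mol): C 1086, Ar 1521, Br 1140, Tl 589, Pb 716.
So from highest to lowest: Ar > Br > C > Pb > Tl.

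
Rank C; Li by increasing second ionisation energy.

C < Li

After 1 electron has been removed, what remains? C⁺ still has 3 valence electrons; Li⁺ is the bare [He] core.
Breaking into a closed-shell core is much more expensive than removing a leftover valence electron — Li has the largest IE_2 here.
The numbers (kJ/mol): C 2353, Li 7298.
Overall IE_2 order: C < Li.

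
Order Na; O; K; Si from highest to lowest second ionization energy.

The second ionization energy removes an electron from the +1 ion. For each element: Na⁺ is the bare [Ne] core; O⁺ still has 5 valence electrons; K⁺ is the bare [Ar] core; Si⁺ still has 3 valence electrons.
Usually core removal costs more than valence removal, but here the competition is close: a tightly held n=2 valence electron can cost more to remove than an n=3 core electron, so the actual values have to decide it.
Valence configurations: O⁺ [He]2s²2p³, Si⁺ [Ne]3s²3p¹.
Approximate IE_2 values (kJ/mol): Na 4562, O 3388, K 3052, Si 1577.
Hence IE_2: Si < K < O < Na.

Na, O, K, Si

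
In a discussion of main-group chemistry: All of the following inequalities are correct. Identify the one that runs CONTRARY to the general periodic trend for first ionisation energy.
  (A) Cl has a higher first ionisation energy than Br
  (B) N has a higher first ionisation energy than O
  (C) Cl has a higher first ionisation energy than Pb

The general trend: first ionisation energy increases across a period and decreases down a group.
(A) Cl (period 3, group 17) vs Br (period 4, group 17): the stated order agrees with the simple trend.
(B) N (period 2, group 15) vs O (period 2, group 16): the stated order contradicts the simple trend.
(C) Cl (period 3, group 17) vs Pb (period 6, group 14): the stated order agrees with the simple trend.
The exception is (B): pairing an electron in O's 2p⁴ costs repulsion energy, so O ionizes more easily than half-filled N (2p³).

(B)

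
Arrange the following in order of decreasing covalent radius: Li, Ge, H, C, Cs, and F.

Cs, Li, Ge, C, F, H

H is in period 1, group 1; Li is in period 2, group 1; C is in period 2, group 14; F is in period 2, group 17; Ge is in period 4, group 14; Cs is in period 6, group 1.
Atomic radius shrinks across a period as nuclear charge pulls the same shell inward, and grows down a group as new shells are added.
Here both period and group differ, so the two effects have to be weighed against each other.
F > H: period and group pull opposite ways; the down-group shift dominates (64 vs 32 pm).
C > F: both are in period 2; the period trend gives C the larger value.
Ge > C: they share group 14; the group trend gives Ge the larger value.
Li > Ge: the two effects oppose for this pair; the across-period effect wins (133 vs 121 pm).
Cs > Li: they share group 1; the group trend gives Cs the larger value.
For reference (pm): H 32, Li 133, C 75, F 64, Ge 121, Cs 232.
So from largest to smallest: Cs > Li > Ge > C > F > H.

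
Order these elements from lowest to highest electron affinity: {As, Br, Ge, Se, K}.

Adding an electron releases more energy for atoms nearer the top right (short of the noble gases).
All lie in period 4; the across-period trend (electron affinity increases left to right) applies, with the exception below.
Note the exception: Ge has a higher electron affinity than As, contrary to the simple trend — adding an electron to As's half-filled 4p³ is unfavourable, so Ge (4p²) has the more exothermic EA.
Approximate values (kJ/mol): K 48, Ge 119, As 78, Se 195, Br 325.
So from lowest to highest: K < As < Ge < Se < Br.

K, As, Ge, Se, Br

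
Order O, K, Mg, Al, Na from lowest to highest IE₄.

K, O, Na, Mg, Al

IE_4 is the cost of taking one more electron from the +3 cation: O³⁺ still has 3 valence electrons; K³⁺ is already 2 electrons into the core; Mg³⁺ is already 1 electron into the core; Al³⁺ is the bare [Ne] core; Na³⁺ is already 2 electrons into the core.
Usually core removal costs more than valence removal, but here the competition is close: a tightly held n=2 valence electron can cost more to remove than an n=3 core electron, so the actual values have to decide it.
Approximate IE_4 values (kJ/mol): O 7469, K 5877, Mg 10543, Al 11577, Na 9543.
Putting it together, IE_4: K < O < Na < Mg < Al.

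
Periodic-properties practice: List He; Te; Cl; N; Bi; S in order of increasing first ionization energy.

Bi < Te < S < Cl < N < He

Across a period the outer electron is held more tightly (higher IE₁); down a group it sits in a higher shell, more shielded, and comes off more easily.
These span different periods and groups, so the two trends combine.
Te > Bi: relative to Bi, both the across-period and down-group shifts push Te's first ionization energy up.
S > Te: they share group 16; the group trend gives S the larger value.
Cl > S: both are in period 3; the period trend gives Cl the larger value.
N > Cl: the two effects oppose for this pair; the down-group effect wins (1402 vs 1251 kJ/mol).
He > N: relative to N, both the across-period and down-group shifts push He's first ionization energy up.
Tabulated first ionization energy (kJ/mol): He 2372, N 1402, S 1000, Cl 1251, Te 869, Bi 703.
So from lowest to highest: Bi < Te < S < Cl < N < He.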